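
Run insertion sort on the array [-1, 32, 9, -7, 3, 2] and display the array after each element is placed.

First element -1 is already 'sorted'
Insert 32: shifted 0 elements -> [-1, 32, 9, -7, 3, 2]
Insert 9: shifted 1 elements -> [-1, 9, 32, -7, 3, 2]
Insert -7: shifted 3 elements -> [-7, -1, 9, 32, 3, 2]
Insert 3: shifted 2 elements -> [-7, -1, 3, 9, 32, 2]
Insert 2: shifted 3 elements -> [-7, -1, 2, 3, 9, 32]


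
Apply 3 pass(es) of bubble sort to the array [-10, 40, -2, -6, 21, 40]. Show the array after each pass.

After pass 1: [-10, -2, -6, 21, 40, 40] (3 swaps)
After pass 2: [-10, -6, -2, 21, 40, 40] (1 swaps)
After pass 3: [-10, -6, -2, 21, 40, 40] (0 swaps)
Total swaps: 4


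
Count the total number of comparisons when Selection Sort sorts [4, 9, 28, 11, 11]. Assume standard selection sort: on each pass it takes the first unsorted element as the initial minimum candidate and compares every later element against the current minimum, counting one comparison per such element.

Pass 1: scan indices 1..4 for the minimum = 4 comparison(s); min is 4, place at index 0 -> [4, 9, 28, 11, 11]
Pass 2: scan indices 2..4 for the minimum = 3 comparison(s); min is 9, place at index 1 -> [4, 9, 28, 11, 11]
Pass 3: scan indices 3..4 for the minimum = 2 comparison(s); min is 11, place at index 2 -> [4, 9, 11, 28, 11]
Pass 4: scan indices 4..4 for the minimum = 1 comparison(s); min is 11, place at index 3 -> [4, 9, 11, 11, 28]
Selection sort always scans the whole unsorted suffix, so the count is (n-1) + (n-2) + ... + 1 = n(n-1)/2 = 5*4/2 = 10 regardless of the input order.
Total comparisons: 4 + 3 + 2 + 1 = 10


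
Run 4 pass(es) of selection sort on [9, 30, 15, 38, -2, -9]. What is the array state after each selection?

Pass 1: Select minimum -9 at index 5, swap -> [-9, 30, 15, 38, -2, 9]
Pass 2: Select minimum -2 at index 4, swap -> [-9, -2, 15, 38, 30, 9]
Pass 3: Select minimum 9 at index 5, swap -> [-9, -2, 9, 38, 30, 15]
Pass 4: Select minimum 15 at index 5, swap -> [-9, -2, 9, 15, 30, 38]


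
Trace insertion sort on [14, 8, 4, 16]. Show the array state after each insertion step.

First element 14 is already 'sorted'
Insert 8: shifted 1 elements -> [8, 14, 4, 16]
Insert 4: shifted 2 elements -> [4, 8, 14, 16]
Insert 16: shifted 0 elements -> [4, 8, 14, 16]


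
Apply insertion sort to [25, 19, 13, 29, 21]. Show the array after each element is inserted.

First element 25 is already 'sorted'
Insert 19: shifted 1 elements -> [19, 25, 13, 29, 21]
Insert 13: shifted 2 elements -> [13, 19, 25, 29, 21]
Insert 29: shifted 0 elements -> [13, 19, 25, 29, 21]
Insert 21: shifted 2 elements -> [13, 19, 21, 25, 29]


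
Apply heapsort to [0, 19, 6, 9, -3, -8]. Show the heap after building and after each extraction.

Build heap: [19, 9, 6, 0, -3, -8]
Extract 19: [9, 0, 6, -8, -3, 19]
Extract 9: [6, 0, -3, -8, 9, 19]
Extract 6: [0, -8, -3, 6, 9, 19]
Extract 0: [-3, -8, 0, 6, 9, 19]
Extract -3: [-8, -3, 0, 6, 9, 19]


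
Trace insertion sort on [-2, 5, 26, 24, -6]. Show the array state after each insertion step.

First element -2 is already 'sorted'
Insert 5: shifted 0 elements -> [-2, 5, 26, 24, -6]
Insert 26: shifted 0 elements -> [-2, 5, 26, 24, -6]
Insert 24: shifted 1 elements -> [-2, 5, 24, 26, -6]
Insert -6: shifted 4 elements -> [-6, -2, 5, 24, 26]


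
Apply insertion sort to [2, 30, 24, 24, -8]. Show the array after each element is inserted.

First element 2 is already 'sorted'
Insert 30: shifted 0 elements -> [2, 30, 24, 24, -8]
Insert 24: shifted 1 elements -> [2, 24, 30, 24, -8]
Insert 24: shifted 1 elements -> [2, 24, 24, 30, -8]
Insert -8: shifted 4 elements -> [-8, 2, 24, 24, 30]


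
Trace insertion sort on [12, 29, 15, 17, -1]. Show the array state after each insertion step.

First element 12 is already 'sorted'
Insert 29: shifted 0 elements -> [12, 29, 15, 17, -1]
Insert 15: shifted 1 elements -> [12, 15, 29, 17, -1]
Insert 17: shifted 1 elements -> [12, 15, 17, 29, -1]
Insert -1: shifted 4 elements -> [-1, 12, 15, 17, 29]


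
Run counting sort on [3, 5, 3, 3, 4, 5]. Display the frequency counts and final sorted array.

Count array: [0, 0, 0, 3, 1, 2]
(count[i] = number of elements equal to i)
Cumulative count: [0, 0, 0, 3, 4, 6]
Sorted: [3, 3, 3, 4, 5, 5]


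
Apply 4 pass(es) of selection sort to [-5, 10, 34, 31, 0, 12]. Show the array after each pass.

Pass 1: Select minimum -5 at index 0, swap -> [-5, 10, 34, 31, 0, 12]
Pass 2: Select minimum 0 at index 4, swap -> [-5, 0, 34, 31, 10, 12]
Pass 3: Select minimum 10 at index 4, swap -> [-5, 0, 10, 31, 34, 12]
Pass 4: Select minimum 12 at index 5, swap -> [-5, 0, 10, 12, 34, 31]


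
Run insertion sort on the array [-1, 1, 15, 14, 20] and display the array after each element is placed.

First element -1 is already 'sorted'
Insert 1: shifted 0 elements -> [-1, 1, 15, 14, 20]
Insert 15: shifted 0 elements -> [-1, 1, 15, 14, 20]
Insert 14: shifted 1 elements -> [-1, 1, 14, 15, 20]
Insert 20: shifted 0 elements -> [-1, 1, 14, 15, 20]


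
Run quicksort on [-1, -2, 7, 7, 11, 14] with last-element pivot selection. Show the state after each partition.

Partition 1: pivot=14 at index 5 -> [-1, -2, 7, 7, 11, 14]
Partition 2: pivot=11 at index 4 -> [-1, -2, 7, 7, 11, 14]
Partition 3: pivot=7 at index 3 -> [-1, -2, 7, 7, 11, 14]
Partition 4: pivot=7 at index 2 -> [-1, -2, 7, 7, 11, 14]
Partition 5: pivot=-2 at index 0 -> [-2, -1, 7, 7, 11, 14]


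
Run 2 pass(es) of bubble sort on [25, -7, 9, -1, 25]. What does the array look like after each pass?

After pass 1: [-7, 9, -1, 25, 25] (3 swaps)
After pass 2: [-7, -1, 9, 25, 25] (1 swaps)
Total swaps: 4


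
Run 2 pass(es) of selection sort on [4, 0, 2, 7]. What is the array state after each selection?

Pass 1: Select minimum 0 at index 1, swap -> [0, 4, 2, 7]
Pass 2: Select minimum 2 at index 2, swap -> [0, 2, 4, 7]


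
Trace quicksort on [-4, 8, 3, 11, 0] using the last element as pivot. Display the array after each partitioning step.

Partition 1: pivot=0 at index 1 -> [-4, 0, 3, 11, 8]
Partition 2: pivot=8 at index 3 -> [-4, 0, 3, 8, 11]


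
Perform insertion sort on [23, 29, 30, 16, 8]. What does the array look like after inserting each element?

First element 23 is already 'sorted'
Insert 29: shifted 0 elements -> [23, 29, 30, 16, 8]
Insert 30: shifted 0 elements -> [23, 29, 30, 16, 8]
Insert 16: shifted 3 elements -> [16, 23, 29, 30, 8]
Insert 8: shifted 4 elements -> [8, 16, 23, 29, 30]


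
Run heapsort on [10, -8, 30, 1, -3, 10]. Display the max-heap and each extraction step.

Build heap: [30, 1, 10, -8, -3, 10]
Extract 30: [10, 1, 10, -8, -3, 30]
Extract 10: [10, 1, -3, -8, 10, 30]
Extract 10: [1, -8, -3, 10, 10, 30]
Extract 1: [-3, -8, 1, 10, 10, 30]
Extract -3: [-8, -3, 1, 10, 10, 30]


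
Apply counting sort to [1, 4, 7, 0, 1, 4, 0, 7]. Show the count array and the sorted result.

Count array: [2, 2, 0, 0, 2, 0, 0, 2]
(count[i] = number of elements equal to i)
Cumulative count: [2, 4, 4, 4, 6, 6, 6, 8]
Sorted: [0, 0, 1, 1, 4, 4, 7, 7]


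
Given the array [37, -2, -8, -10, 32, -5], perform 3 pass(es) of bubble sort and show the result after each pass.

After pass 1: [-2, -8, -10, 32, -5, 37] (5 swaps)
After pass 2: [-8, -10, -2, -5, 32, 37] (3 swaps)
After pass 3: [-10, -8, -5, -2, 32, 37] (2 swaps)
Total swaps: 10


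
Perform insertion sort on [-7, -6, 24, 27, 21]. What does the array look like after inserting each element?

First element -7 is already 'sorted'
Insert -6: shifted 0 elements -> [-7, -6, 24, 27, 21]
Insert 24: shifted 0 elements -> [-7, -6, 24, 27, 21]
Insert 27: shifted 0 elements -> [-7, -6, 24, 27, 21]
Insert 21: shifted 2 elements -> [-7, -6, 21, 24, 27]


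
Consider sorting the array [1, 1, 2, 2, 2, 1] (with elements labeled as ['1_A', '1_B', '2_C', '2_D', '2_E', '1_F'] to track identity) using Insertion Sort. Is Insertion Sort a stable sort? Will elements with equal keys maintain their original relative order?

Trace Insertion Sort on the labeled array (the key is the number; the letter only tracks identity):
  Insert 1_B at index 1: [1_A, 1_B, 2_C, 2_D, 2_E, 1_F]
  Insert 2_C at index 2: [1_A, 1_B, 2_C, 2_D, 2_E, 1_F]
  Insert 2_D at index 3: [1_A, 1_B, 2_C, 2_D, 2_E, 1_F]
  Insert 2_E at index 4: [1_A, 1_B, 2_C, 2_D, 2_E, 1_F]
  Insert 1_F at index 2: [1_A, 1_B, 1_F, 2_C, 2_D, 2_E]
Final order: [1_A, 1_B, 1_F, 2_C, 2_D, 2_E]
Equal keys:
  value 1: originally 1_A, 1_B, 1_F; after sorting 1_A, 1_B, 1_F -> order preserved
  value 2: originally 2_C, 2_D, 2_E; after sorting 2_C, 2_D, 2_E -> order preserved
All equal keys kept their original relative order. Insertion Sort is stable: elements are shifted only while they are strictly greater than the key, so a key is inserted after any equal elements already placed.
Answer: Stable


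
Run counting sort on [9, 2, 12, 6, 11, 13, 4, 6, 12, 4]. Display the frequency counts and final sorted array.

Count array: [0, 0, 1, 0, 2, 0, 2, 0, 0, 1, 0, 1, 2, 1]
(count[i] = number of elements equal to i)
Cumulative count: [0, 0, 1, 1, 3, 3, 5, 5, 5, 6, 6, 7, 9, 10]
Sorted: [2, 4, 4, 6, 6, 9, 11, 12, 12, 13]


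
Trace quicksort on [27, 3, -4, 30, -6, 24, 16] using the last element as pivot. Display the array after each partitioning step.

Partition 1: pivot=16 at index 3 -> [3, -4, -6, 16, 27, 24, 30]
Partition 2: pivot=-6 at index 0 -> [-6, -4, 3, 16, 27, 24, 30]
Partition 3: pivot=3 at index 2 -> [-6, -4, 3, 16, 27, 24, 30]
Partition 4: pivot=30 at index 6 -> [-6, -4, 3, 16, 27, 24, 30]
Partition 5: pivot=24 at index 4 -> [-6, -4, 3, 16, 24, 27, 30]


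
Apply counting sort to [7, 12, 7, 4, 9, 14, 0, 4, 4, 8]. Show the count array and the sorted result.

Count array: [1, 0, 0, 0, 3, 0, 0, 2, 1, 1, 0, 0, 1, 0, 1]
(count[i] = number of elements equal to i)
Cumulative count: [1, 1, 1, 1, 4, 4, 4, 6, 7, 8, 8, 8, 9, 9, 10]
Sorted: [0, 4, 4, 4, 7, 7, 8, 9, 12, 14]


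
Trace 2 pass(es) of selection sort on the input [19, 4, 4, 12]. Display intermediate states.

Pass 1: Select minimum 4 at index 1, swap -> [4, 19, 4, 12]
Pass 2: Select minimum 4 at index 2, swap -> [4, 4, 19, 12]


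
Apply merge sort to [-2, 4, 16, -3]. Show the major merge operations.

Divide and conquer:
  Merge [-2] + [4] -> [-2, 4]
  Merge [16] + [-3] -> [-3, 16]
  Merge [-2, 4] + [-3, 16] -> [-3, -2, 4, 16]


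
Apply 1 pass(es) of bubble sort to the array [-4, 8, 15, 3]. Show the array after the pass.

After pass 1: [-4, 8, 3, 15] (1 swaps)
Total swaps: 1


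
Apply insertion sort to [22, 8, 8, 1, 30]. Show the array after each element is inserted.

First element 22 is already 'sorted'
Insert 8: shifted 1 elements -> [8, 22, 8, 1, 30]
Insert 8: shifted 1 elements -> [8, 8, 22, 1, 30]
Insert 1: shifted 3 elements -> [1, 8, 8, 22, 30]
Insert 30: shifted 0 elements -> [1, 8, 8, 22, 30]


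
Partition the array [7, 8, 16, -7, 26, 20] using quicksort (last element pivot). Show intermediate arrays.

Partition 1: pivot=20 at index 4 -> [7, 8, 16, -7, 20, 26]
Partition 2: pivot=-7 at index 0 -> [-7, 8, 16, 7, 20, 26]
Partition 3: pivot=7 at index 1 -> [-7, 7, 16, 8, 20, 26]
Partition 4: pivot=8 at index 2 -> [-7, 7, 8, 16, 20, 26]


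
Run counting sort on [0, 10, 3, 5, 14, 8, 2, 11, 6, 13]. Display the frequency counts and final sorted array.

Count array: [1, 0, 1, 1, 0, 1, 1, 0, 1, 0, 1, 1, 0, 1, 1]
(count[i] = number of elements equal to i)
Cumulative count: [1, 1, 2, 3, 3, 4, 5, 5, 6, 6, 7, 8, 8, 9, 10]
Sorted: [0, 2, 3, 5, 6, 8, 10, 11, 13, 14]


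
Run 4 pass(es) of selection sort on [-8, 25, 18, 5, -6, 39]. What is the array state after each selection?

Pass 1: Select minimum -8 at index 0, swap -> [-8, 25, 18, 5, -6, 39]
Pass 2: Select minimum -6 at index 4, swap -> [-8, -6, 18, 5, 25, 39]
Pass 3: Select minimum 5 at index 3, swap -> [-8, -6, 5, 18, 25, 39]
Pass 4: Select minimum 18 at index 3, swap -> [-8, -6, 5, 18, 25, 39]


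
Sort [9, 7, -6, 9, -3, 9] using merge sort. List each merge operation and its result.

Divide and conquer:
  Merge [7] + [-6] -> [-6, 7]
  Merge [9] + [-6, 7] -> [-6, 7, 9]
  Merge [-3] + [9] -> [-3, 9]
  Merge [9] + [-3, 9] -> [-3, 9, 9]
  Merge [-6, 7, 9] + [-3, 9, 9] -> [-6, -3, 7, 9, 9, 9]


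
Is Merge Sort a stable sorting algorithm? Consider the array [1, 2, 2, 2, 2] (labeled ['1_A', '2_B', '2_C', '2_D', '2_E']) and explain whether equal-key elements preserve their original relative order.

Trace Merge Sort on the labeled array (the key is the number; the letter only tracks identity):
  Merge [1_A] + [2_B] -> [1_A, 2_B]
  Merge [2_D] + [2_E] -> [2_D, 2_E]
  Merge [2_C] + [2_D, 2_E] -> [2_C, 2_D, 2_E]
  Merge [1_A, 2_B] + [2_C, 2_D, 2_E] -> [1_A, 2_B, 2_C, 2_D, 2_E]
Final order: [1_A, 2_B, 2_C, 2_D, 2_E]
Equal keys:
  value 2: originally 2_B, 2_C, 2_D, 2_E; after sorting 2_B, 2_C, 2_D, 2_E -> order preserved
All equal keys kept their original relative order. Merge Sort is stable: when the heads of the two halves are equal the merge takes from the left half first.
Answer: Stable


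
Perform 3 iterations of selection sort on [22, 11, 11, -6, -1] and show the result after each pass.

Pass 1: Select minimum -6 at index 3, swap -> [-6, 11, 11, 22, -1]
Pass 2: Select minimum -1 at index 4, swap -> [-6, -1, 11, 22, 11]
Pass 3: Select minimum 11 at index 2, swap -> [-6, -1, 11, 22, 11]


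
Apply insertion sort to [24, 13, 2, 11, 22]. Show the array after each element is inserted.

First element 24 is already 'sorted'
Insert 13: shifted 1 elements -> [13, 24, 2, 11, 22]
Insert 2: shifted 2 elements -> [2, 13, 24, 11, 22]
Insert 11: shifted 2 elements -> [2, 11, 13, 24, 22]
Insert 22: shifted 1 elements -> [2, 11, 13, 22, 24]


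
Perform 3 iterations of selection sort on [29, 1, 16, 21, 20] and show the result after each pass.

Pass 1: Select minimum 1 at index 1, swap -> [1, 29, 16, 21, 20]
Pass 2: Select minimum 16 at index 2, swap -> [1, 16, 29, 21, 20]
Pass 3: Select minimum 20 at index 4, swap -> [1, 16, 20, 21, 29]


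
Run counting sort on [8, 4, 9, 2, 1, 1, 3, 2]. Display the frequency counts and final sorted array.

Count array: [0, 2, 2, 1, 1, 0, 0, 0, 1, 1]
(count[i] = number of elements equal to i)
Cumulative count: [0, 2, 4, 5, 6, 6, 6, 6, 7, 8]
Sorted: [1, 1, 2, 2, 3, 4, 8, 9]


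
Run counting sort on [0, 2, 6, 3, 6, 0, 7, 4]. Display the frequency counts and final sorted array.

Count array: [2, 0, 1, 1, 1, 0, 2, 1]
(count[i] = number of elements equal to i)
Cumulative count: [2, 2, 3, 4, 5, 5, 7, 8]
Sorted: [0, 0, 2, 3, 4, 6, 6, 7]


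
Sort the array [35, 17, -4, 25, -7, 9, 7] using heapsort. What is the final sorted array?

Build heap: [35, 25, 9, 17, -7, -4, 7]
Extract 35: [25, 17, 9, 7, -7, -4, 35]
Extract 25: [17, 7, 9, -4, -7, 25, 35]
Extract 17: [9, 7, -7, -4, 17, 25, 35]
Extract 9: [7, -4, -7, 9, 17, 25, 35]
Extract 7: [-4, -7, 7, 9, 17, 25, 35]
Extract -4: [-7, -4, 7, 9, 17, 25, 35]


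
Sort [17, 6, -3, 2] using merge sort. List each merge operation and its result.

Divide and conquer:
  Merge [17] + [6] -> [6, 17]
  Merge [-3] + [2] -> [-3, 2]
  Merge [6, 17] + [-3, 2] -> [-3, 2, 6, 17]


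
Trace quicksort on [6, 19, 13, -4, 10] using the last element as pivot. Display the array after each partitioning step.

Partition 1: pivot=10 at index 2 -> [6, -4, 10, 19, 13]
Partition 2: pivot=-4 at index 0 -> [-4, 6, 10, 19, 13]
Partition 3: pivot=13 at index 3 -> [-4, 6, 10, 13, 19]


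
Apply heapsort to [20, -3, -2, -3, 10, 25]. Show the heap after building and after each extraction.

Build heap: [25, 10, 20, -3, -3, -2]
Extract 25: [20, 10, -2, -3, -3, 25]
Extract 20: [10, -3, -2, -3, 20, 25]
Extract 10: [-2, -3, -3, 10, 20, 25]
Extract -2: [-3, -3, -2, 10, 20, 25]
Extract -3: [-3, -3, -2, 10, 20, 25]


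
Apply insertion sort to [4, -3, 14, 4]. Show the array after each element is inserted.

First element 4 is already 'sorted'
Insert -3: shifted 1 elements -> [-3, 4, 14, 4]
Insert 14: shifted 0 elements -> [-3, 4, 14, 4]
Insert 4: shifted 1 elements -> [-3, 4, 4, 14]


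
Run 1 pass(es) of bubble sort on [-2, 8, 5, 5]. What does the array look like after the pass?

After pass 1: [-2, 5, 5, 8] (2 swaps)
Total swaps: 2


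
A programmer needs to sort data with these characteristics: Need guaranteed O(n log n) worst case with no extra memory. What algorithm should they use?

Best choice: Heapsort
Reason: Heapsort is O(n log n) worst case and sorts in-place; quicksort can degrade to O(n^2)


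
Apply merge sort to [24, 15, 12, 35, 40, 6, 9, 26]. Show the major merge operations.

Divide and conquer:
  Merge [24] + [15] -> [15, 24]
  Merge [12] + [35] -> [12, 35]
  Merge [15, 24] + [12, 35] -> [12, 15, 24, 35]
  Merge [40] + [6] -> [6, 40]
  Merge [9] + [26] -> [9, 26]
  Merge [6, 40] + [9, 26] -> [6, 9, 26, 40]
  Merge [12, 15, 24, 35] + [6, 9, 26, 40] -> [6, 9, 12, 15, 24, 26, 35, 40]


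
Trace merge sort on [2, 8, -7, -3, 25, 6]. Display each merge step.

Divide and conquer:
  Merge [8] + [-7] -> [-7, 8]
  Merge [2] + [-7, 8] -> [-7, 2, 8]
  Merge [25] + [6] -> [6, 25]
  Merge [-3] + [6, 25] -> [-3, 6, 25]
  Merge [-7, 2, 8] + [-3, 6, 25] -> [-7, -3, 2, 6, 8, 25]


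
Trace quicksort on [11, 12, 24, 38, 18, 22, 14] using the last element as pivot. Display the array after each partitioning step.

Partition 1: pivot=14 at index 2 -> [11, 12, 14, 38, 18, 22, 24]
Partition 2: pivot=12 at index 1 -> [11, 12, 14, 38, 18, 22, 24]
Partition 3: pivot=24 at index 5 -> [11, 12, 14, 18, 22, 24, 38]
Partition 4: pivot=22 at index 4 -> [11, 12, 14, 18, 22, 24, 38]


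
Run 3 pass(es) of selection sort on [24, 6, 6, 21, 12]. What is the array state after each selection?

Pass 1: Select minimum 6 at index 1, swap -> [6, 24, 6, 21, 12]
Pass 2: Select minimum 6 at index 2, swap -> [6, 6, 24, 21, 12]
Pass 3: Select minimum 12 at index 4, swap -> [6, 6, 12, 21, 24]


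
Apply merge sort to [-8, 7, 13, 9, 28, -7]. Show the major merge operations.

Divide and conquer:
  Merge [7] + [13] -> [7, 13]
  Merge [-8] + [7, 13] -> [-8, 7, 13]
  Merge [28] + [-7] -> [-7, 28]
  Merge [9] + [-7, 28] -> [-7, 9, 28]
  Merge [-8, 7, 13] + [-7, 9, 28] -> [-8, -7, 7, 9, 13, 28]


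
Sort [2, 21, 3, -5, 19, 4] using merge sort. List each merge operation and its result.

Divide and conquer:
  Merge [21] + [3] -> [3, 21]
  Merge [2] + [3, 21] -> [2, 3, 21]
  Merge [19] + [4] -> [4, 19]
  Merge [-5] + [4, 19] -> [-5, 4, 19]
  Merge [2, 3, 21] + [-5, 4, 19] -> [-5, 2, 3, 4, 19, 21]


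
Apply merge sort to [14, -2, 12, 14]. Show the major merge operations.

Divide and conquer:
  Merge [14] + [-2] -> [-2, 14]
  Merge [12] + [14] -> [12, 14]
  Merge [-2, 14] + [12, 14] -> [-2, 12, 14, 14]


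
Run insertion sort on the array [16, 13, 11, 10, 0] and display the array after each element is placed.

First element 16 is already 'sorted'
Insert 13: shifted 1 elements -> [13, 16, 11, 10, 0]
Insert 11: shifted 2 elements -> [11, 13, 16, 10, 0]
Insert 10: shifted 3 elements -> [10, 11, 13, 16, 0]
Insert 0: shifted 4 elements -> [0, 10, 11, 13, 16]


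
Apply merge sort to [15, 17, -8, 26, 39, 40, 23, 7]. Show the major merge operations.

Divide and conquer:
  Merge [15] + [17] -> [15, 17]
  Merge [-8] + [26] -> [-8, 26]
  Merge [15, 17] + [-8, 26] -> [-8, 15, 17, 26]
  Merge [39] + [40] -> [39, 40]
  Merge [23] + [7] -> [7, 23]
  Merge [39, 40] + [7, 23] -> [7, 23, 39, 40]
  Merge [-8, 15, 17, 26] + [7, 23, 39, 40] -> [-8, 7, 15, 17, 23, 26, 39, 40]


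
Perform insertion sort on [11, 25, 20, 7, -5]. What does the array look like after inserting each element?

First element 11 is already 'sorted'
Insert 25: shifted 0 elements -> [11, 25, 20, 7, -5]
Insert 20: shifted 1 elements -> [11, 20, 25, 7, -5]
Insert 7: shifted 3 elements -> [7, 11, 20, 25, -5]
Insert -5: shifted 4 elements -> [-5, 7, 11, 20, 25]


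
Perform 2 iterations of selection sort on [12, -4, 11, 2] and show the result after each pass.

Pass 1: Select minimum -4 at index 1, swap -> [-4, 12, 11, 2]
Pass 2: Select minimum 2 at index 3, swap -> [-4, 2, 11, 12]


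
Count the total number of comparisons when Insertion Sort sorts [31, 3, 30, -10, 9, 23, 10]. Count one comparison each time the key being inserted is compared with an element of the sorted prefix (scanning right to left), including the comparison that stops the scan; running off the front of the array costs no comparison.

Insert 3: 31 > 3 (shift), reached front = 1 comparison(s) -> [3, 31, 30, -10, 9, 23, 10]
Insert 30: 31 > 30 (shift), 3 <= 30 (stop) = 2 comparison(s) -> [3, 30, 31, -10, 9, 23, 10]
Insert -10: 31 > -10 (shift), 30 > -10 (shift), 3 > -10 (shift), reached front = 3 comparison(s) -> [-10, 3, 30, 31, 9, 23, 10]
Insert 9: 31 > 9 (shift), 30 > 9 (shift), 3 <= 9 (stop) = 3 comparison(s) -> [-10, 3, 9, 30, 31, 23, 10]
Insert 23: 31 > 23 (shift), 30 > 23 (shift), 9 <= 23 (stop) = 3 comparison(s) -> [-10, 3, 9, 23, 30, 31, 10]
Insert 10: 31 > 10 (shift), 30 > 10 (shift), 23 > 10 (shift), 9 <= 10 (stop) = 4 comparison(s) -> [-10, 3, 9, 10, 23, 30, 31]
Total comparisons: 1 + 2 + 3 + 3 + 3 + 4 = 16


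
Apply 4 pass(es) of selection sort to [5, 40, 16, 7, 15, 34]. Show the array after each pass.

Pass 1: Select minimum 5 at index 0, swap -> [5, 40, 16, 7, 15, 34]
Pass 2: Select minimum 7 at index 3, swap -> [5, 7, 16, 40, 15, 34]
Pass 3: Select minimum 15 at index 4, swap -> [5, 7, 15, 40, 16, 34]
Pass 4: Select minimum 16 at index 4, swap -> [5, 7, 15, 16, 40, 34]


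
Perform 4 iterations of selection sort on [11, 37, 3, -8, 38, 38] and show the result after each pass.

Pass 1: Select minimum -8 at index 3, swap -> [-8, 37, 3, 11, 38, 38]
Pass 2: Select minimum 3 at index 2, swap -> [-8, 3, 37, 11, 38, 38]
Pass 3: Select minimum 11 at index 3, swap -> [-8, 3, 11, 37, 38, 38]
Pass 4: Select minimum 37 at index 3, swap -> [-8, 3, 11, 37, 38, 38]


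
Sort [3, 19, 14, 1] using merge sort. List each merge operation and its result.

Divide and conquer:
  Merge [3] + [19] -> [3, 19]
  Merge [14] + [1] -> [1, 14]
  Merge [3, 19] + [1, 14] -> [1, 3, 14, 19]


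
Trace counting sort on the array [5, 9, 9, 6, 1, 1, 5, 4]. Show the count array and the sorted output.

Count array: [0, 2, 0, 0, 1, 2, 1, 0, 0, 2]
(count[i] = number of elements equal to i)
Cumulative count: [0, 2, 2, 2, 3, 5, 6, 6, 6, 8]
Sorted: [1, 1, 4, 5, 5, 6, 9, 9]


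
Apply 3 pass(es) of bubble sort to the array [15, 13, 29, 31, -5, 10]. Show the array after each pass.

After pass 1: [13, 15, 29, -5, 10, 31] (3 swaps)
After pass 2: [13, 15, -5, 10, 29, 31] (2 swaps)
After pass 3: [13, -5, 10, 15, 29, 31] (2 swaps)
Total swaps: 7


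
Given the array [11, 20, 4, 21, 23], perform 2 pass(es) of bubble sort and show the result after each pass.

After pass 1: [11, 4, 20, 21, 23] (1 swaps)
After pass 2: [4, 11, 20, 21, 23] (1 swaps)
Total swaps: 2


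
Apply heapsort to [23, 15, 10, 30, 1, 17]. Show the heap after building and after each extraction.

Build heap: [30, 23, 17, 15, 1, 10]
Extract 30: [23, 15, 17, 10, 1, 30]
Extract 23: [17, 15, 1, 10, 23, 30]
Extract 17: [15, 10, 1, 17, 23, 30]
Extract 15: [10, 1, 15, 17, 23, 30]
Extract 10: [1, 10, 15, 17, 23, 30]


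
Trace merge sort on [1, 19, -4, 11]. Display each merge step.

Divide and conquer:
  Merge [1] + [19] -> [1, 19]
  Merge [-4] + [11] -> [-4, 11]
  Merge [1, 19] + [-4, 11] -> [-4, 1, 11, 19]


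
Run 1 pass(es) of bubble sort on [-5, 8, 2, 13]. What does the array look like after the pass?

After pass 1: [-5, 2, 8, 13] (1 swaps)
Total swaps: 1


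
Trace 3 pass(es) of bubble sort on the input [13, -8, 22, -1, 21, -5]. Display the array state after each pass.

After pass 1: [-8, 13, -1, 21, -5, 22] (4 swaps)
After pass 2: [-8, -1, 13, -5, 21, 22] (2 swaps)
After pass 3: [-8, -1, -5, 13, 21, 22] (1 swaps)
Total swaps: 7


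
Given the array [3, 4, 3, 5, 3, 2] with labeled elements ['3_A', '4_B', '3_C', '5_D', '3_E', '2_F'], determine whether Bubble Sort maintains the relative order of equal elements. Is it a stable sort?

Trace Bubble Sort on the labeled array (the key is the number; the letter only tracks identity):
  After pass 1: [3_A, 3_C, 4_B, 3_E, 2_F, 5_D]
  After pass 2: [3_A, 3_C, 3_E, 2_F, 4_B, 5_D]
  After pass 3: [3_A, 3_C, 2_F, 3_E, 4_B, 5_D]
  After pass 4: [3_A, 2_F, 3_C, 3_E, 4_B, 5_D]
  After pass 5: [2_F, 3_A, 3_C, 3_E, 4_B, 5_D]
Final order: [2_F, 3_A, 3_C, 3_E, 4_B, 5_D]
Equal keys:
  value 3: originally 3_A, 3_C, 3_E; after sorting 3_A, 3_C, 3_E -> order preserved
All equal keys kept their original relative order. Bubble Sort is stable: it only swaps adjacent elements when the left one is strictly greater, so equal keys never move past each other.
Answer: Stable


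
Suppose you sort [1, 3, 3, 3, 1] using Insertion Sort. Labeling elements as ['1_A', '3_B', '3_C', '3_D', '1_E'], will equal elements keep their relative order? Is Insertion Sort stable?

Trace Insertion Sort on the labeled array (the key is the number; the letter only tracks identity):
  Insert 3_B at index 1: [1_A, 3_B, 3_C, 3_D, 1_E]
  Insert 3_C at index 2: [1_A, 3_B, 3_C, 3_D, 1_E]
  Insert 3_D at index 3: [1_A, 3_B, 3_C, 3_D, 1_E]
  Insert 1_E at index 1: [1_A, 1_E, 3_B, 3_C, 3_D]
Final order: [1_A, 1_E, 3_B, 3_C, 3_D]
Equal keys:
  value 1: originally 1_A, 1_E; after sorting 1_A, 1_E -> order preserved
  value 3: originally 3_B, 3_C, 3_D; after sorting 3_B, 3_C, 3_D -> order preserved
All equal keys kept their original relative order. Insertion Sort is stable: elements are shifted only while they are strictly greater than the key, so a key is inserted after any equal elements already placed.
Answer: Stable


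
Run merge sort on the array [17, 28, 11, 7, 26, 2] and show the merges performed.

Divide and conquer:
  Merge [28] + [11] -> [11, 28]
  Merge [17] + [11, 28] -> [11, 17, 28]
  Merge [26] + [2] -> [2, 26]
  Merge [7] + [2, 26] -> [2, 7, 26]
  Merge [11, 17, 28] + [2, 7, 26] -> [2, 7, 11, 17, 26, 28]


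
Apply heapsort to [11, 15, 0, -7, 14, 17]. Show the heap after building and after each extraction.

Build heap: [17, 15, 11, -7, 14, 0]
Extract 17: [15, 14, 11, -7, 0, 17]
Extract 15: [14, 0, 11, -7, 15, 17]
Extract 14: [11, 0, -7, 14, 15, 17]
Extract 11: [0, -7, 11, 14, 15, 17]
Extract 0: [-7, 0, 11, 14, 15, 17]


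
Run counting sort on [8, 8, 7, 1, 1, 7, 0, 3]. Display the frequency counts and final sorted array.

Count array: [1, 2, 0, 1, 0, 0, 0, 2, 2]
(count[i] = number of elements equal to i)
Cumulative count: [1, 3, 3, 4, 4, 4, 4, 6, 8]
Sorted: [0, 1, 1, 3, 7, 7, 8, 8]


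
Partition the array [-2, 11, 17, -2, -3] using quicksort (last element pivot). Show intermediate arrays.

Partition 1: pivot=-3 at index 0 -> [-3, 11, 17, -2, -2]
Partition 2: pivot=-2 at index 2 -> [-3, -2, -2, 11, 17]
Partition 3: pivot=17 at index 4 -> [-3, -2, -2, 11, 17]


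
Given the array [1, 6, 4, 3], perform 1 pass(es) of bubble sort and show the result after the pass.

After pass 1: [1, 4, 3, 6] (2 swaps)
Total swaps: 2


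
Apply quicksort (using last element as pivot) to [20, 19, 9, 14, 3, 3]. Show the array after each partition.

Partition 1: pivot=3 at index 1 -> [3, 3, 9, 14, 20, 19]
Partition 2: pivot=19 at index 4 -> [3, 3, 9, 14, 19, 20]
Partition 3: pivot=14 at index 3 -> [3, 3, 9, 14, 19, 20]


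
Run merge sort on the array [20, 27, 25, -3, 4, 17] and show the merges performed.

Divide and conquer:
  Merge [27] + [25] -> [25, 27]
  Merge [20] + [25, 27] -> [20, 25, 27]
  Merge [4] + [17] -> [4, 17]
  Merge [-3] + [4, 17] -> [-3, 4, 17]
  Merge [20, 25, 27] + [-3, 4, 17] -> [-3, 4, 17, 20, 25, 27]


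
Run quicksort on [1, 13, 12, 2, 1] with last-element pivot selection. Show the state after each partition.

Partition 1: pivot=1 at index 1 -> [1, 1, 12, 2, 13]
Partition 2: pivot=13 at index 4 -> [1, 1, 12, 2, 13]
Partition 3: pivot=2 at index 2 -> [1, 1, 2, 12, 13]


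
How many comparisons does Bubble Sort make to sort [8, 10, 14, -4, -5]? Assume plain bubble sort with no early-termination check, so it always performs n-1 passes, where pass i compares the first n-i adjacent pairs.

Pass 1: compare adjacent pairs (0,1)..(3,4) = 4 comparison(s), 2 swap(s) -> [8, 10, -4, -5, 14]
Pass 2: compare adjacent pairs (0,1)..(2,3) = 3 comparison(s), 2 swap(s) -> [8, -4, -5, 10, 14]
Pass 3: compare adjacent pairs (0,1)..(1,2) = 2 comparison(s), 2 swap(s) -> [-4, -5, 8, 10, 14]
Pass 4: compare adjacent pairs (0,1)..(0,1) = 1 comparison(s), 1 swap(s) -> [-5, -4, 8, 10, 14]
Total comparisons: 4 + 3 + 2 + 1 = 10


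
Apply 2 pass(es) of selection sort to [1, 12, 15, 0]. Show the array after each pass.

Pass 1: Select minimum 0 at index 3, swap -> [0, 12, 15, 1]
Pass 2: Select minimum 1 at index 3, swap -> [0, 1, 15, 12]


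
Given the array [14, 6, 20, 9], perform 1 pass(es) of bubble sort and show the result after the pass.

After pass 1: [6, 14, 9, 20] (2 swaps)
Total swaps: 2


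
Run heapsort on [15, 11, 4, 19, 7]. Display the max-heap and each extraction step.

Build heap: [19, 15, 4, 11, 7]
Extract 19: [15, 11, 4, 7, 19]
Extract 15: [11, 7, 4, 15, 19]
Extract 11: [7, 4, 11, 15, 19]
Extract 7: [4, 7, 11, 15, 19]


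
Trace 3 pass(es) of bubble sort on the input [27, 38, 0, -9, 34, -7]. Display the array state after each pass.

After pass 1: [27, 0, -9, 34, -7, 38] (4 swaps)
After pass 2: [0, -9, 27, -7, 34, 38] (3 swaps)
After pass 3: [-9, 0, -7, 27, 34, 38] (2 swaps)
Total swaps: 9


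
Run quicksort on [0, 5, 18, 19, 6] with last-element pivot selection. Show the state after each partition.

Partition 1: pivot=6 at index 2 -> [0, 5, 6, 19, 18]
Partition 2: pivot=5 at index 1 -> [0, 5, 6, 19, 18]
Partition 3: pivot=18 at index 3 -> [0, 5, 6, 18, 19]


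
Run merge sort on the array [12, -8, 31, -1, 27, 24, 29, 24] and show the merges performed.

Divide and conquer:
  Merge [12] + [-8] -> [-8, 12]
  Merge [31] + [-1] -> [-1, 31]
  Merge [-8, 12] + [-1, 31] -> [-8, -1, 12, 31]
  Merge [27] + [24] -> [24, 27]
  Merge [29] + [24] -> [24, 29]
  Merge [24, 27] + [24, 29] -> [24, 24, 27, 29]
  Merge [-8, -1, 12, 31] + [24, 24, 27, 29] -> [-8, -1, 12, 24, 24, 27, 29, 31]


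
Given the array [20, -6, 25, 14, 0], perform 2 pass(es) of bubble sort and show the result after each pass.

After pass 1: [-6, 20, 14, 0, 25] (3 swaps)
After pass 2: [-6, 14, 0, 20, 25] (2 swaps)
Total swaps: 5


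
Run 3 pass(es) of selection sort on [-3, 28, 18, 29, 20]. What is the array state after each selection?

Pass 1: Select minimum -3 at index 0, swap -> [-3, 28, 18, 29, 20]
Pass 2: Select minimum 18 at index 2, swap -> [-3, 18, 28, 29, 20]
Pass 3: Select minimum 20 at index 4, swap -> [-3, 18, 20, 29, 28]


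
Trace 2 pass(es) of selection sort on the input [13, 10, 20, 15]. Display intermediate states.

Pass 1: Select minimum 10 at index 1, swap -> [10, 13, 20, 15]
Pass 2: Select minimum 13 at index 1, swap -> [10, 13, 20, 15]


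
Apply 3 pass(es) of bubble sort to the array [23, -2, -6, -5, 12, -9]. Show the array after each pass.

After pass 1: [-2, -6, -5, 12, -9, 23] (5 swaps)
After pass 2: [-6, -5, -2, -9, 12, 23] (3 swaps)
After pass 3: [-6, -5, -9, -2, 12, 23] (1 swaps)
Total swaps: 9


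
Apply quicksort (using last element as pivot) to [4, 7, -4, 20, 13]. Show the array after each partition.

Partition 1: pivot=13 at index 3 -> [4, 7, -4, 13, 20]
Partition 2: pivot=-4 at index 0 -> [-4, 7, 4, 13, 20]
Partition 3: pivot=4 at index 1 -> [-4, 4, 7, 13, 20]


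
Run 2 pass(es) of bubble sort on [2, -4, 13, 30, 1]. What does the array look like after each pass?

After pass 1: [-4, 2, 13, 1, 30] (2 swaps)
After pass 2: [-4, 2, 1, 13, 30] (1 swaps)
Total swaps: 3


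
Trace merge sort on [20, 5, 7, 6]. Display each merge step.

Divide and conquer:
  Merge [20] + [5] -> [5, 20]
  Merge [7] + [6] -> [6, 7]
  Merge [5, 20] + [6, 7] -> [5, 6, 7, 20]


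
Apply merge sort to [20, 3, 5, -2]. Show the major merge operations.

Divide and conquer:
  Merge [20] + [3] -> [3, 20]
  Merge [5] + [-2] -> [-2, 5]
  Merge [3, 20] + [-2, 5] -> [-2, 3, 5, 20]


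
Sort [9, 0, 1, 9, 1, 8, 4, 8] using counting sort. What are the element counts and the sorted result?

Count array: [1, 2, 0, 0, 1, 0, 0, 0, 2, 2]
(count[i] = number of elements equal to i)
Cumulative count: [1, 3, 3, 3, 4, 4, 4, 4, 6, 8]
Sorted: [0, 1, 1, 4, 8, 8, 9, 9]


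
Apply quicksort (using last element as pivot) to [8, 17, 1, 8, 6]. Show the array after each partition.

Partition 1: pivot=6 at index 1 -> [1, 6, 8, 8, 17]
Partition 2: pivot=17 at index 4 -> [1, 6, 8, 8, 17]
Partition 3: pivot=8 at index 3 -> [1, 6, 8, 8, 17]


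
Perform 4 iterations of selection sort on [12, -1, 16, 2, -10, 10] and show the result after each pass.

Pass 1: Select minimum -10 at index 4, swap -> [-10, -1, 16, 2, 12, 10]
Pass 2: Select minimum -1 at index 1, swap -> [-10, -1, 16, 2, 12, 10]
Pass 3: Select minimum 2 at index 3, swap -> [-10, -1, 2, 16, 12, 10]
Pass 4: Select minimum 10 at index 5, swap -> [-10, -1, 2, 10, 12, 16]


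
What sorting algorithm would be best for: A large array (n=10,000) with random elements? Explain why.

Best choice: Quicksort or Mergesort
Reason: Both have O(n log n) average case; quicksort has lower constant factors


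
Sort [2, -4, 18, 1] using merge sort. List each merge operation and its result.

Divide and conquer:
  Merge [2] + [-4] -> [-4, 2]
  Merge [18] + [1] -> [1, 18]
  Merge [-4, 2] + [1, 18] -> [-4, 1, 2, 18]


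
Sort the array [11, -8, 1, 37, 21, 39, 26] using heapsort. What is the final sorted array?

Build heap: [39, 37, 26, -8, 21, 1, 11]
Extract 39: [37, 21, 26, -8, 11, 1, 39]
Extract 37: [26, 21, 1, -8, 11, 37, 39]
Extract 26: [21, 11, 1, -8, 26, 37, 39]
Extract 21: [11, -8, 1, 21, 26, 37, 39]
Extract 11: [1, -8, 11, 21, 26, 37, 39]
Extract 1: [-8, 1, 11, 21, 26, 37, 39]


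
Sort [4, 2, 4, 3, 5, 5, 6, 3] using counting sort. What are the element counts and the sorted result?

Count array: [0, 0, 1, 2, 2, 2, 1]
(count[i] = number of elements equal to i)
Cumulative count: [0, 0, 1, 3, 5, 7, 8]
Sorted: [2, 3, 3, 4, 4, 5, 5, 6]


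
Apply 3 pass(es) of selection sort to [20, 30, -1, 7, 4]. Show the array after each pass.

Pass 1: Select minimum -1 at index 2, swap -> [-1, 30, 20, 7, 4]
Pass 2: Select minimum 4 at index 4, swap -> [-1, 4, 20, 7, 30]
Pass 3: Select minimum 7 at index 3, swap -> [-1, 4, 7, 20, 30]


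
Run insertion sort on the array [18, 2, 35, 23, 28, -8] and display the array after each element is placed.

First element 18 is already 'sorted'
Insert 2: shifted 1 elements -> [2, 18, 35, 23, 28, -8]
Insert 35: shifted 0 elements -> [2, 18, 35, 23, 28, -8]
Insert 23: shifted 1 elements -> [2, 18, 23, 35, 28, -8]
Insert 28: shifted 1 elements -> [2, 18, 23, 28, 35, -8]
Insert -8: shifted 5 elements -> [-8, 2, 18, 23, 28, 35]


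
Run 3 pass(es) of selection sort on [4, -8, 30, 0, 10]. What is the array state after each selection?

Pass 1: Select minimum -8 at index 1, swap -> [-8, 4, 30, 0, 10]
Pass 2: Select minimum 0 at index 3, swap -> [-8, 0, 30, 4, 10]
Pass 3: Select minimum 4 at index 3, swap -> [-8, 0, 4, 30, 10]


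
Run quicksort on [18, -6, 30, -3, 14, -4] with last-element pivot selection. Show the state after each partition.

Partition 1: pivot=-4 at index 1 -> [-6, -4, 30, -3, 14, 18]
Partition 2: pivot=18 at index 4 -> [-6, -4, -3, 14, 18, 30]
Partition 3: pivot=14 at index 3 -> [-6, -4, -3, 14, 18, 30]


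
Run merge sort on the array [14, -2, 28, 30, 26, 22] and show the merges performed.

Divide and conquer:
  Merge [-2] + [28] -> [-2, 28]
  Merge [14] + [-2, 28] -> [-2, 14, 28]
  Merge [26] + [22] -> [22, 26]
  Merge [30] + [22, 26] -> [22, 26, 30]
  Merge [-2, 14, 28] + [22, 26, 30] -> [-2, 14, 22, 26, 28, 30]


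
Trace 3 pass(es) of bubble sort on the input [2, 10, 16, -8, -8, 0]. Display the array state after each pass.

After pass 1: [2, 10, -8, -8, 0, 16] (3 swaps)
After pass 2: [2, -8, -8, 0, 10, 16] (3 swaps)
After pass 3: [-8, -8, 0, 2, 10, 16] (3 swaps)
Total swaps: 9


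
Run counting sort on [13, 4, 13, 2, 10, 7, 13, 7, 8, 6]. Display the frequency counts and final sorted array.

Count array: [0, 0, 1, 0, 1, 0, 1, 2, 1, 0, 1, 0, 0, 3]
(count[i] = number of elements equal to i)
Cumulative count: [0, 0, 1, 1, 2, 2, 3, 5, 6, 6, 7, 7, 7, 10]
Sorted: [2, 4, 6, 7, 7, 8, 10, 13, 13, 13]


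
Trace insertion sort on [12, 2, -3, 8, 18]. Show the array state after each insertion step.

First element 12 is already 'sorted'
Insert 2: shifted 1 elements -> [2, 12, -3, 8, 18]
Insert -3: shifted 2 elements -> [-3, 2, 12, 8, 18]
Insert 8: shifted 1 elements -> [-3, 2, 8, 12, 18]
Insert 18: shifted 0 elements -> [-3, 2, 8, 12, 18]


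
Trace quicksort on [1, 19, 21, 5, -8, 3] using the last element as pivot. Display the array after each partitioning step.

Partition 1: pivot=3 at index 2 -> [1, -8, 3, 5, 19, 21]
Partition 2: pivot=-8 at index 0 -> [-8, 1, 3, 5, 19, 21]
Partition 3: pivot=21 at index 5 -> [-8, 1, 3, 5, 19, 21]
Partition 4: pivot=19 at index 4 -> [-8, 1, 3, 5, 19, 21]


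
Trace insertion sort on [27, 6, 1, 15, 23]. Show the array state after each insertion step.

First element 27 is already 'sorted'
Insert 6: shifted 1 elements -> [6, 27, 1, 15, 23]
Insert 1: shifted 2 elements -> [1, 6, 27, 15, 23]
Insert 15: shifted 1 elements -> [1, 6, 15, 27, 23]
Insert 23: shifted 1 elements -> [1, 6, 15, 23, 27]


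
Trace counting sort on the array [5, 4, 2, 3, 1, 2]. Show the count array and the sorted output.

Count array: [0, 1, 2, 1, 1, 1]
(count[i] = number of elements equal to i)
Cumulative count: [0, 1, 3, 4, 5, 6]
Sorted: [1, 2, 2, 3, 4, 5]


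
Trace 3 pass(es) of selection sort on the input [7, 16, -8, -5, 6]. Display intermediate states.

Pass 1: Select minimum -8 at index 2, swap -> [-8, 16, 7, -5, 6]
Pass 2: Select minimum -5 at index 3, swap -> [-8, -5, 7, 16, 6]
Pass 3: Select minimum 6 at index 4, swap -> [-8, -5, 6, 16, 7]


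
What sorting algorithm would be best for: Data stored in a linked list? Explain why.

Best choice: Merge sort
Reason: Merge sort doesn't require random access; can be done in O(1) extra space for linked lists


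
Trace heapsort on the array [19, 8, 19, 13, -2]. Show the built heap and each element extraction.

Build heap: [19, 13, 19, 8, -2]
Extract 19: [19, 13, -2, 8, 19]
Extract 19: [13, 8, -2, 19, 19]
Extract 13: [8, -2, 13, 19, 19]
Extract 8: [-2, 8, 13, 19, 19]


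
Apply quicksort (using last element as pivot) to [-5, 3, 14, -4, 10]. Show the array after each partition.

Partition 1: pivot=10 at index 3 -> [-5, 3, -4, 10, 14]
Partition 2: pivot=-4 at index 1 -> [-5, -4, 3, 10, 14]


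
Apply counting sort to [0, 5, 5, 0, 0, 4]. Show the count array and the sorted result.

Count array: [3, 0, 0, 0, 1, 2]
(count[i] = number of elements equal to i)
Cumulative count: [3, 3, 3, 3, 4, 6]
Sorted: [0, 0, 0, 4, 5, 5]


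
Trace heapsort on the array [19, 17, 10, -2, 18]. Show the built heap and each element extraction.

Build heap: [19, 18, 10, -2, 17]
Extract 19: [18, 17, 10, -2, 19]
Extract 18: [17, -2, 10, 18, 19]
Extract 17: [10, -2, 17, 18, 19]
Extract 10: [-2, 10, 17, 18, 19]


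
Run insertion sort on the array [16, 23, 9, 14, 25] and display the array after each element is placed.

First element 16 is already 'sorted'
Insert 23: shifted 0 elements -> [16, 23, 9, 14, 25]
Insert 9: shifted 2 elements -> [9, 16, 23, 14, 25]
Insert 14: shifted 2 elements -> [9, 14, 16, 23, 25]
Insert 25: shifted 0 elements -> [9, 14, 16, 23, 25]


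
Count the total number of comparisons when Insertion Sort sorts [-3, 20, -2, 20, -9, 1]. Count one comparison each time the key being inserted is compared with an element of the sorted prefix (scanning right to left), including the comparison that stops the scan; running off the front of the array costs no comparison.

Insert 20: -3 <= 20 (stop) = 1 comparison(s) -> [-3, 20, -2, 20, -9, 1]
Insert -2: 20 > -2 (shift), -3 <= -2 (stop) = 2 comparison(s) -> [-3, -2, 20, 20, -9, 1]
Insert 20: 20 <= 20 (stop) = 1 comparison(s) -> [-3, -2, 20, 20, -9, 1]
Insert -9: 20 > -9 (shift), 20 > -9 (shift), -2 > -9 (shift), -3 > -9 (shift), reached front = 4 comparison(s) -> [-9, -3, -2, 20, 20, 1]
Insert 1: 20 > 1 (shift), 20 > 1 (shift), -2 <= 1 (stop) = 3 comparison(s) -> [-9, -3, -2, 1, 20, 20]
Total comparisons: 1 + 2 + 1 + 4 + 3 = 11
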